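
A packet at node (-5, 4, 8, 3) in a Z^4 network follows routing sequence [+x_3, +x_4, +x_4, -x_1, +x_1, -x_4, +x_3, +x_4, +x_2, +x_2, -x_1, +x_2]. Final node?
(-6, 7, 10, 5)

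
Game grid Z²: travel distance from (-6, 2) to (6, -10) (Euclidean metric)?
16.9706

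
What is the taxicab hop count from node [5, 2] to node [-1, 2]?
6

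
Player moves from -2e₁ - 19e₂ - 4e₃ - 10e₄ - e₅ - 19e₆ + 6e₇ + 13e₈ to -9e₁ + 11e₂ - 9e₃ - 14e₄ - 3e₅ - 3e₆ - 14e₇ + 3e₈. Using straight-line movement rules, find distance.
41.833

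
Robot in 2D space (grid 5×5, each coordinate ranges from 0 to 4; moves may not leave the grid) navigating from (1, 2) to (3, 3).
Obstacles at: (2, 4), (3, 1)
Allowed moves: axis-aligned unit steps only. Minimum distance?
3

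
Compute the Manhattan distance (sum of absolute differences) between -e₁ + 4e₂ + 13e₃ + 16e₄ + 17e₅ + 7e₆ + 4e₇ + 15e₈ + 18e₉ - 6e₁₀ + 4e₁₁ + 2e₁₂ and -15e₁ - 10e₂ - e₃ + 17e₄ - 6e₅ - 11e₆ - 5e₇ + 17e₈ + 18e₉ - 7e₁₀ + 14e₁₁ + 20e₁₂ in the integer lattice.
124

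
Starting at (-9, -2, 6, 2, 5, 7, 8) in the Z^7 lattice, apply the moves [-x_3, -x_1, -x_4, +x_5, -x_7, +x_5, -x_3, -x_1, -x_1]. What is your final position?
(-12, -2, 4, 1, 7, 7, 7)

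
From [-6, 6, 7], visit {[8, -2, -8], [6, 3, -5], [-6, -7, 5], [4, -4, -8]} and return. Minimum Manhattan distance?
84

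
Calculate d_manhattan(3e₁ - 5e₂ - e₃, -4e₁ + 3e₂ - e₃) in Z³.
15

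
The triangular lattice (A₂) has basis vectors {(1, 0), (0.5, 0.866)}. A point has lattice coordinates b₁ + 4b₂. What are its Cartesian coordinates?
(3, 3.464)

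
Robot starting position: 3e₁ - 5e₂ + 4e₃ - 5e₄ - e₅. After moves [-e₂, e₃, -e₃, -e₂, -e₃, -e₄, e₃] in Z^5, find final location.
(3, -7, 4, -6, -1)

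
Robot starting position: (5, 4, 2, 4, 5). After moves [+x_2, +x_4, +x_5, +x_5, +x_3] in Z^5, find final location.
(5, 5, 3, 5, 7)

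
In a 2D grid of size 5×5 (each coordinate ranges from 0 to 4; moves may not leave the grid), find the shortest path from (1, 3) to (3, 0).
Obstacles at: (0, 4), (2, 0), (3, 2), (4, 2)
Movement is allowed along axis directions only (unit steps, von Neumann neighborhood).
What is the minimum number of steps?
5
(one shortest path: (1, 3) → (2, 3) → (2, 2) → (2, 1) → (3, 1) → (3, 0))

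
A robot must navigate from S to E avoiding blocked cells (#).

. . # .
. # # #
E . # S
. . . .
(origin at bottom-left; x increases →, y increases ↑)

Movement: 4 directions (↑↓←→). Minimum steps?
5
(one shortest path: (3, 1) → (3, 0) → (2, 0) → (1, 0) → (0, 0) → (0, 1))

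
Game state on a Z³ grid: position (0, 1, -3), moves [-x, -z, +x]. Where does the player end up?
(0, 1, -4)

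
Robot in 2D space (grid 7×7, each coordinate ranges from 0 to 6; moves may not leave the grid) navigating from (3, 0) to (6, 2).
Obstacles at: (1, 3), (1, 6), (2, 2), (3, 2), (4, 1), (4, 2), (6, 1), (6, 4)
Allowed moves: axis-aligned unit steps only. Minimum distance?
5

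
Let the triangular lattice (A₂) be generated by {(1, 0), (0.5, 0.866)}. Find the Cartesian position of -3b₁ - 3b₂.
(-4.5, -2.598)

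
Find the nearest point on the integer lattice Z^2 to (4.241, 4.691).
(4, 5)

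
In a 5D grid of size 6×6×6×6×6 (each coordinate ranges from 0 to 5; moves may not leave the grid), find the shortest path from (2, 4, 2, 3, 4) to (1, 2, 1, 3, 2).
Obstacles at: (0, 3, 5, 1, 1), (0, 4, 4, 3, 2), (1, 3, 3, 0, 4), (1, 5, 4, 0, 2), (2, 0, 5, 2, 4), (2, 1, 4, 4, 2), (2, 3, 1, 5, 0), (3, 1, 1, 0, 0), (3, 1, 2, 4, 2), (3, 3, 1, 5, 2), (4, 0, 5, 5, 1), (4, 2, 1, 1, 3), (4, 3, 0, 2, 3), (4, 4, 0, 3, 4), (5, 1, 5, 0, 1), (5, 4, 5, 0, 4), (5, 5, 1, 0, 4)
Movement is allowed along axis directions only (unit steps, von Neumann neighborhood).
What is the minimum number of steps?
6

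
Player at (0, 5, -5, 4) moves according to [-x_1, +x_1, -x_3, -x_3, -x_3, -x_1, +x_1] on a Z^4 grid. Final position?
(0, 5, -8, 4)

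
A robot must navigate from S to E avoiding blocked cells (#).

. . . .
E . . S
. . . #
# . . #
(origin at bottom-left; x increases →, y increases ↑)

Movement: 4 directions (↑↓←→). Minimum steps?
3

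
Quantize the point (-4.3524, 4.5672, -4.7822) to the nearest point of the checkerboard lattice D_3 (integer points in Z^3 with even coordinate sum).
(-4, 5, -5)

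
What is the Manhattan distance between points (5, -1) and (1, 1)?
6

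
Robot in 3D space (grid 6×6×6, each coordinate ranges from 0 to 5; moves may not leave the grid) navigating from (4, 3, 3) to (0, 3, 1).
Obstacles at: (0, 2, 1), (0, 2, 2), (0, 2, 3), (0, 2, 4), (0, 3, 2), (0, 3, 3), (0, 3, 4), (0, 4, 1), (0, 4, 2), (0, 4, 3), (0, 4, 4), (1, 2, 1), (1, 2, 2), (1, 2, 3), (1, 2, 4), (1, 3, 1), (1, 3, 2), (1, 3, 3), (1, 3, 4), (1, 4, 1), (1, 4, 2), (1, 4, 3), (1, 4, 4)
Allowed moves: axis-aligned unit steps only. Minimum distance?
8
(one shortest path: (4, 3, 3) → (3, 3, 3) → (2, 3, 3) → (2, 3, 2) → (2, 3, 1) → (2, 3, 0) → (1, 3, 0) → (0, 3, 0) → (0, 3, 1))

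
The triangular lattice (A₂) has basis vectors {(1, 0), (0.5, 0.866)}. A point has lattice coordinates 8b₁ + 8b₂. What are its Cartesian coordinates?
(12, 6.928)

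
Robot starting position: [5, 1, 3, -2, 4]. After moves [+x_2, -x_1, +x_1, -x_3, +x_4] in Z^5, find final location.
(5, 2, 2, -1, 4)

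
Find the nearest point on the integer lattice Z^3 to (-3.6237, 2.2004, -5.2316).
(-4, 2, -5)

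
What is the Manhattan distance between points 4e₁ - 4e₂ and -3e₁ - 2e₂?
9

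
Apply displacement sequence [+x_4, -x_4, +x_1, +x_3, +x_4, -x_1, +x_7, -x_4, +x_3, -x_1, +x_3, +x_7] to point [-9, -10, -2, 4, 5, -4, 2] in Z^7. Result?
(-10, -10, 1, 4, 5, -4, 4)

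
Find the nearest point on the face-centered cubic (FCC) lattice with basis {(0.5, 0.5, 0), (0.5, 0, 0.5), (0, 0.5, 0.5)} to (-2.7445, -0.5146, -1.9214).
(-2.5, -0.5, -2)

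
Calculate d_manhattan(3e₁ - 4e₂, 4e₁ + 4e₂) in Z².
9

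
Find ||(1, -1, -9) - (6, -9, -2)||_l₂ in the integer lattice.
11.7473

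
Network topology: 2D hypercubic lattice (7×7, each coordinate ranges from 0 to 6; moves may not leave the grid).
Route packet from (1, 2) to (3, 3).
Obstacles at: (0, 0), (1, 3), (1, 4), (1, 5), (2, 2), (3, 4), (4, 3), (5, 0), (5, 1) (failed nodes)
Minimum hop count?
5
(one shortest path: (1, 2) → (1, 1) → (2, 1) → (3, 1) → (3, 2) → (3, 3))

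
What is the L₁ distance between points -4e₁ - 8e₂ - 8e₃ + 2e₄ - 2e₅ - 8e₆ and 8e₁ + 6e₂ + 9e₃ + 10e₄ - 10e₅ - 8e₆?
59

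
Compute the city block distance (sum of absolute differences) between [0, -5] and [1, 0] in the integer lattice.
6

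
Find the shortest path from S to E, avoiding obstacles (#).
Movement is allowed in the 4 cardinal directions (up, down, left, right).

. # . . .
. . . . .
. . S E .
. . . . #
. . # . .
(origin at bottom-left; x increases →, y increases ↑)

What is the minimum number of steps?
1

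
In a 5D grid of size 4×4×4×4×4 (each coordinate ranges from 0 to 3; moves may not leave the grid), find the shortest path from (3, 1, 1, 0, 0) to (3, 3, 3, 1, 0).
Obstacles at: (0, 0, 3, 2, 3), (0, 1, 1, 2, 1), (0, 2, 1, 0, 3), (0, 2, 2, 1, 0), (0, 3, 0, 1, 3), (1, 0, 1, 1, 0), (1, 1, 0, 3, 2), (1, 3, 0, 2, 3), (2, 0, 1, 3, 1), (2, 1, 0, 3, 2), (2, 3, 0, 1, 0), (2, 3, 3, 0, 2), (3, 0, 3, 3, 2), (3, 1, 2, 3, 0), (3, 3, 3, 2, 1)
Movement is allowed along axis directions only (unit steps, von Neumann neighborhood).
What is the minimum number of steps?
5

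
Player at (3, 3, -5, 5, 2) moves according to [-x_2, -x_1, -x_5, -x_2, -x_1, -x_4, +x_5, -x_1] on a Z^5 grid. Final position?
(0, 1, -5, 4, 2)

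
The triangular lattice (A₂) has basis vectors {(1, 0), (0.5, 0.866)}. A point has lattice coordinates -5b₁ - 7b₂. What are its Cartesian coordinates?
(-8.5, -6.062)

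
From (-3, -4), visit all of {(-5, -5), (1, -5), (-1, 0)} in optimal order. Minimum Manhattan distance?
16
(one optimal route: (-3, -4) → (-5, -5) → (1, -5) → (-1, 0))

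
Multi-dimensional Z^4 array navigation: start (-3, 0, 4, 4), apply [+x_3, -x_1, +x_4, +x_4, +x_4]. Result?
(-4, 0, 5, 7)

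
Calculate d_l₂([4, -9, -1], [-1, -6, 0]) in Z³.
5.91608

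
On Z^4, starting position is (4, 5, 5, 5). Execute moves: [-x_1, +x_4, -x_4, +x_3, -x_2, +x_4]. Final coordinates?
(3, 4, 6, 6)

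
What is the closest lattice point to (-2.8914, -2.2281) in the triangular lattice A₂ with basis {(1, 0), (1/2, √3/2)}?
(-3, -1.732)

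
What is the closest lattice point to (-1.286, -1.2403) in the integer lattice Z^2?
(-1, -1)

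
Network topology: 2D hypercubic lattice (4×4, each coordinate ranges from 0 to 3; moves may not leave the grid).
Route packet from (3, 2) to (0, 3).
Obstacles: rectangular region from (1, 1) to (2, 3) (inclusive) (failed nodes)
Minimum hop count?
8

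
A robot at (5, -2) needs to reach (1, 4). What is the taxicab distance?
10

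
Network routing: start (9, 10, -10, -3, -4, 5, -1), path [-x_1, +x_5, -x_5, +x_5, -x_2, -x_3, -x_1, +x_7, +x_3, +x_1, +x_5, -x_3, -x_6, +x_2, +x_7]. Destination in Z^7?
(8, 10, -11, -3, -2, 4, 1)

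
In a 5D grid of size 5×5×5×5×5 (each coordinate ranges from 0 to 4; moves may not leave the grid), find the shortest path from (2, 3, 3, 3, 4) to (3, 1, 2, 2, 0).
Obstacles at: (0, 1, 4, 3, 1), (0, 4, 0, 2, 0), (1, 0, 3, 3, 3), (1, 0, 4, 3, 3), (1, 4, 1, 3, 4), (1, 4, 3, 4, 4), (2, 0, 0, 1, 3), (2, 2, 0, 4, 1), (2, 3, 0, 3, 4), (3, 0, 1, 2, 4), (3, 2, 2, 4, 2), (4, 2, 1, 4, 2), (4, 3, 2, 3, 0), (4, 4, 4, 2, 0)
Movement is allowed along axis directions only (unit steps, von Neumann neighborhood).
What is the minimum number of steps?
9
(one shortest path: (2, 3, 3, 3, 4) → (3, 3, 3, 3, 4) → (3, 2, 3, 3, 4) → (3, 1, 3, 3, 4) → (3, 1, 2, 3, 4) → (3, 1, 2, 2, 4) → (3, 1, 2, 2, 3) → (3, 1, 2, 2, 2) → (3, 1, 2, 2, 1) → (3, 1, 2, 2, 0))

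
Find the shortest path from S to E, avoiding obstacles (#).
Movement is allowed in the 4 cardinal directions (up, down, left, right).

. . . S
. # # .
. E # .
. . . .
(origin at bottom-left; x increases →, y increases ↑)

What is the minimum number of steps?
6
(one shortest path: (3, 3) → (2, 3) → (1, 3) → (0, 3) → (0, 2) → (0, 1) → (1, 1))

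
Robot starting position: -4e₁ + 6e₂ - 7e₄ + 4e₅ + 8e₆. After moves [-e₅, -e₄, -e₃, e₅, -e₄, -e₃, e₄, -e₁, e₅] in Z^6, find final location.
(-5, 6, -2, -8, 5, 8)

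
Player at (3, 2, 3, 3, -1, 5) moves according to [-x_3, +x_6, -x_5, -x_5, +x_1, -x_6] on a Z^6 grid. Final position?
(4, 2, 2, 3, -3, 5)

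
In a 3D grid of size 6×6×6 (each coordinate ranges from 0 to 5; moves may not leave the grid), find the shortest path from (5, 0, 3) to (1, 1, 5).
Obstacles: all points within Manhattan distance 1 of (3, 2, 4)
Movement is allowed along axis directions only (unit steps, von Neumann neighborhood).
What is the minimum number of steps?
7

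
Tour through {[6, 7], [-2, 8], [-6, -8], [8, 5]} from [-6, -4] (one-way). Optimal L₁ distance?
37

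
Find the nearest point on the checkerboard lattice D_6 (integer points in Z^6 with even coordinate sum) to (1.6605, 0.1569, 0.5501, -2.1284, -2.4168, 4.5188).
(2, 0, 1, -2, -2, 5)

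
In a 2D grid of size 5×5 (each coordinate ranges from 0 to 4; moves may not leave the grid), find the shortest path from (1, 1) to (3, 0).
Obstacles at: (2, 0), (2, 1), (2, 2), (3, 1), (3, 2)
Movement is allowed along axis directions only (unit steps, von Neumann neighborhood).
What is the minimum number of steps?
9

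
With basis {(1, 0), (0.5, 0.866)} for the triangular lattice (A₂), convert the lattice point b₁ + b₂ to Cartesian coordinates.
(1.5, 0.866)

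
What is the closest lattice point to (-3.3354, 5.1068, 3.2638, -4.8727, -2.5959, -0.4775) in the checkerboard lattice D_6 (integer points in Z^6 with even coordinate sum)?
(-3, 5, 3, -5, -3, -1)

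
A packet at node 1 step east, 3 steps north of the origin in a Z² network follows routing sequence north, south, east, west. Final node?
(1, 3)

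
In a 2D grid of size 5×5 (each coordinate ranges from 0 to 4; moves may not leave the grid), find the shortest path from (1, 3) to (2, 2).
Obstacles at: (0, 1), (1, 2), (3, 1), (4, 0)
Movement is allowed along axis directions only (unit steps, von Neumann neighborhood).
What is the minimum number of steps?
2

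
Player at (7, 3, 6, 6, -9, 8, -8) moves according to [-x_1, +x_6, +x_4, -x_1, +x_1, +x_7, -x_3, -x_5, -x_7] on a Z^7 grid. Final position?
(6, 3, 5, 7, -10, 9, -8)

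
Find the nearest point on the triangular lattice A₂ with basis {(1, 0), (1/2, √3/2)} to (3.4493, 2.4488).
(3.5, 2.598)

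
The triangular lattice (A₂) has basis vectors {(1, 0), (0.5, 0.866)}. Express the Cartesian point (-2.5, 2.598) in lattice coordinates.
-4b₁ + 3b₂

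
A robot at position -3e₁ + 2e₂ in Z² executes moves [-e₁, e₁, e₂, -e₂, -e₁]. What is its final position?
(-4, 2)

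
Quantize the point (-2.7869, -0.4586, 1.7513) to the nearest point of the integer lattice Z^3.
(-3, 0, 2)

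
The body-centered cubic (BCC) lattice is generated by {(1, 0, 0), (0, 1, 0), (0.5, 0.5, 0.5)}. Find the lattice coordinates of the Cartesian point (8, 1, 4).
4b₁ - 3b₂ + 8b₃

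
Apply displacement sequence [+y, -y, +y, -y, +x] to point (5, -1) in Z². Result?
(6, -1)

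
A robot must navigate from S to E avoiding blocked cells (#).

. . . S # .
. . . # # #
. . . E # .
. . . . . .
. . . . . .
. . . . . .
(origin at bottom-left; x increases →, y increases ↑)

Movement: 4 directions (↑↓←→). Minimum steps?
4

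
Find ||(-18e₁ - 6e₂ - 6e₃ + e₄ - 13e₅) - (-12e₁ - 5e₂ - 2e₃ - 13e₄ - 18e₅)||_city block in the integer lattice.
30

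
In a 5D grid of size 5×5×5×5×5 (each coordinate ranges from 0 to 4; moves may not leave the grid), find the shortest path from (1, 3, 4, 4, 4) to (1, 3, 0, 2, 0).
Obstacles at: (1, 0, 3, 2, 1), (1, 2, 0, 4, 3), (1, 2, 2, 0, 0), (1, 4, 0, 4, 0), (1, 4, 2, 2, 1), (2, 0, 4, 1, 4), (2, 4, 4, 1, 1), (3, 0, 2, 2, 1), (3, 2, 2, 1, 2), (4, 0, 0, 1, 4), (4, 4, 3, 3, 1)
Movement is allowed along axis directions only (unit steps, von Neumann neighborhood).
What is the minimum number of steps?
10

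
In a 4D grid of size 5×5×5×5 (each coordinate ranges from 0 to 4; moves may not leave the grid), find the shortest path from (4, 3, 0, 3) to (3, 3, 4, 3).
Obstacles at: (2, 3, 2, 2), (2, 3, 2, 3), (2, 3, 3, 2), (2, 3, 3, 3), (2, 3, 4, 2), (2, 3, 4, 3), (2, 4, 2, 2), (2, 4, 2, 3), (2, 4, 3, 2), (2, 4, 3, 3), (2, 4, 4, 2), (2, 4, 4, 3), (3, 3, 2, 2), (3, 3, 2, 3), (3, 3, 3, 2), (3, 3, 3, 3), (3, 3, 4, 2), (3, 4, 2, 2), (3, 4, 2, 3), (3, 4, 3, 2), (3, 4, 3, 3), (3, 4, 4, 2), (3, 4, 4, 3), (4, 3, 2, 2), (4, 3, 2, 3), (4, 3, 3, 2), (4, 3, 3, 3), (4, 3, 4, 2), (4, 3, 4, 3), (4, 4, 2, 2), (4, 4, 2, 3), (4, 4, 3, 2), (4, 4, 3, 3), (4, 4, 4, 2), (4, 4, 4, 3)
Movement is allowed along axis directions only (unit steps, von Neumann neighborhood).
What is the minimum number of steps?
7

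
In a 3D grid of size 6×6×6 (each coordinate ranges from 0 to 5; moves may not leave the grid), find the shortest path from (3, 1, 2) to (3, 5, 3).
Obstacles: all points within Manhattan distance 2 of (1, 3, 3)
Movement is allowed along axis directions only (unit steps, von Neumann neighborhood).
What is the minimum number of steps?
5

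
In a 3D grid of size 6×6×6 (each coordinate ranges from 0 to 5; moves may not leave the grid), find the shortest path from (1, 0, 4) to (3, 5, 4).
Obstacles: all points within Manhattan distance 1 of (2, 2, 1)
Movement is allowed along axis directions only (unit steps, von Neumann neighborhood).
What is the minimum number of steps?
7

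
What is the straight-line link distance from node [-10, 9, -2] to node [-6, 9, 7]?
9.84886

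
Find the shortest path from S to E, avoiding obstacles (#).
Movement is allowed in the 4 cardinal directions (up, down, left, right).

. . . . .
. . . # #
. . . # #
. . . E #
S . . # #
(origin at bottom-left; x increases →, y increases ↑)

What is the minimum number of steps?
4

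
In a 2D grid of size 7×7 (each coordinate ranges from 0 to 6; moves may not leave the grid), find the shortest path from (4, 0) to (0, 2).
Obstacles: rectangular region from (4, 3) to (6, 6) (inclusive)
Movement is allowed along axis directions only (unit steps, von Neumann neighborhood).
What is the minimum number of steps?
6
(one shortest path: (4, 0) → (3, 0) → (2, 0) → (1, 0) → (0, 0) → (0, 1) → (0, 2))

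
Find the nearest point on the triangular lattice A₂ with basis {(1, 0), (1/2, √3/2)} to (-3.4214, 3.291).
(-3, 3.464)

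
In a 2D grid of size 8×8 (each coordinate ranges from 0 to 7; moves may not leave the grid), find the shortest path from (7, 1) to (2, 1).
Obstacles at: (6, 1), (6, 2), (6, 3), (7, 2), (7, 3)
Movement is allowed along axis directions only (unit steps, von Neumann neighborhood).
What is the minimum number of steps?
7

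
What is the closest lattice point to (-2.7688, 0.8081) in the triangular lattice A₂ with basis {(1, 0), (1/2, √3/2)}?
(-2.5, 0.866)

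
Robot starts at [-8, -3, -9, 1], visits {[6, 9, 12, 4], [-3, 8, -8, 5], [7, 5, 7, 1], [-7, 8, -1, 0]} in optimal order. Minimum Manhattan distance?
76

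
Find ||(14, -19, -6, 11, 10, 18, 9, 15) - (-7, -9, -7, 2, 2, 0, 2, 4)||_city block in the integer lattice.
85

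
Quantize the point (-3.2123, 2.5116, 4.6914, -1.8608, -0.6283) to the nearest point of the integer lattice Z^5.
(-3, 3, 5, -2, -1)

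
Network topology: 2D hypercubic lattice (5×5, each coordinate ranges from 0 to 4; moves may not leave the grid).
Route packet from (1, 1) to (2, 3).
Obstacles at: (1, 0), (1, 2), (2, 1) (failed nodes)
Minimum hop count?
5
(one shortest path: (1, 1) → (0, 1) → (0, 2) → (0, 3) → (1, 3) → (2, 3))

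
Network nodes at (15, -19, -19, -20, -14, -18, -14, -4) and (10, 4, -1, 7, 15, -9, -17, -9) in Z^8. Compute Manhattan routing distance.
119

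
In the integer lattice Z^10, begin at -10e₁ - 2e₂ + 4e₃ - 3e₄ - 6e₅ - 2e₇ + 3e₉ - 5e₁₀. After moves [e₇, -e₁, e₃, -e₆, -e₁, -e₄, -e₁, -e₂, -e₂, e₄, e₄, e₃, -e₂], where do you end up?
(-13, -5, 6, -2, -6, -1, -1, 0, 3, -5)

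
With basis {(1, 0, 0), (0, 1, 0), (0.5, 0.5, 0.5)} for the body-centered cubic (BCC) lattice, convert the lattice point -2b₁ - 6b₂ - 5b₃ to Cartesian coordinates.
(-4.5, -8.5, -2.5)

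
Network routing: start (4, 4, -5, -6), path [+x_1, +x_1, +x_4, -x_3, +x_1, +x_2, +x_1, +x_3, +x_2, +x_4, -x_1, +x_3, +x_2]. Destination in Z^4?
(7, 7, -4, -4)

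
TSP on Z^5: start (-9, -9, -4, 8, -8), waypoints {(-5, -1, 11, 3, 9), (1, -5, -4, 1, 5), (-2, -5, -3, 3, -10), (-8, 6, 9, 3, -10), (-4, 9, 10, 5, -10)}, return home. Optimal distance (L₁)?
150
(one optimal route: (-9, -9, -4, 8, -8) → (-2, -5, -3, 3, -10) → (1, -5, -4, 1, 5) → (-5, -1, 11, 3, 9) → (-4, 9, 10, 5, -10) → (-8, 6, 9, 3, -10) → (-9, -9, -4, 8, -8))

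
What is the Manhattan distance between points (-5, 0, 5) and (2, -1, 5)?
8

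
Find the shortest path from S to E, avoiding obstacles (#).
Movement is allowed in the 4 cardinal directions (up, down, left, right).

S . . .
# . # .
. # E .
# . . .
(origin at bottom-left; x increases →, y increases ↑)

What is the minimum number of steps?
6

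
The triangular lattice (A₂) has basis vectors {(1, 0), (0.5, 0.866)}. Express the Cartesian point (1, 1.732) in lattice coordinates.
2b₂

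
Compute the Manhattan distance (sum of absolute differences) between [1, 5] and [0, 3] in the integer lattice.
3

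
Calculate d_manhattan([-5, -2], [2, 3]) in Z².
12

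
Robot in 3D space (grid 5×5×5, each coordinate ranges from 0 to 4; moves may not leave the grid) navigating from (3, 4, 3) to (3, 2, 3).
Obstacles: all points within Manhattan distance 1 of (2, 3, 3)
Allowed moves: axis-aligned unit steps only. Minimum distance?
4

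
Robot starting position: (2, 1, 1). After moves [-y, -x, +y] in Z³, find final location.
(1, 1, 1)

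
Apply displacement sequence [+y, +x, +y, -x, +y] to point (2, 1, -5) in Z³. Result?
(2, 4, -5)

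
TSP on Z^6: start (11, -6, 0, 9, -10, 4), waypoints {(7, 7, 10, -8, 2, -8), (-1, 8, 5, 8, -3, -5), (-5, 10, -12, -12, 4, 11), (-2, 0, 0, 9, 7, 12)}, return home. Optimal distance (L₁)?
242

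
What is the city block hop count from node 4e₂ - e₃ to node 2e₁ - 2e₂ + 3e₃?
12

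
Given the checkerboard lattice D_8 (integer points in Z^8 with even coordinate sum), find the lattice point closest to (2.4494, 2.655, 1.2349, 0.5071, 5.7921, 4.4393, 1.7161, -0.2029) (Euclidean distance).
(2, 3, 1, 0, 6, 4, 2, 0)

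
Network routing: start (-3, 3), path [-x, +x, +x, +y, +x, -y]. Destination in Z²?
(-1, 3)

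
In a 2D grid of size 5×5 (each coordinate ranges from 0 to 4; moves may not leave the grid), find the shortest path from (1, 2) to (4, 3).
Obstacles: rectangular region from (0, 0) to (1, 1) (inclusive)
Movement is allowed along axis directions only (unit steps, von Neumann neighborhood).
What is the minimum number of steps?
4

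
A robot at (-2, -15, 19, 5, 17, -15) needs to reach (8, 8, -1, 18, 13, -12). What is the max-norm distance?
23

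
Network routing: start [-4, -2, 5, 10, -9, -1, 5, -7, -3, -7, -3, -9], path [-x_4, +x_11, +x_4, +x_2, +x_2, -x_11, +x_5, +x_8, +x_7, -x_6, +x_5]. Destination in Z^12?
(-4, 0, 5, 10, -7, -2, 6, -6, -3, -7, -3, -9)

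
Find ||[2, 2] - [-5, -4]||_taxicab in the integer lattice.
13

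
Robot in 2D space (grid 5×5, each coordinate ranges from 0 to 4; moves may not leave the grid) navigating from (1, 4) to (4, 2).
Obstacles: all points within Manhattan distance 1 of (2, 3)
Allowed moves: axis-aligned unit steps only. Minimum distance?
9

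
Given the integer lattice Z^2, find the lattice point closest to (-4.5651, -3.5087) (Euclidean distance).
(-5, -4)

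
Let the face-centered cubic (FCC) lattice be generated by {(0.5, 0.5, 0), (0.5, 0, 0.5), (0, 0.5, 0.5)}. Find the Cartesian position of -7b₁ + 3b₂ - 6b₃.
(-2, -6.5, -1.5)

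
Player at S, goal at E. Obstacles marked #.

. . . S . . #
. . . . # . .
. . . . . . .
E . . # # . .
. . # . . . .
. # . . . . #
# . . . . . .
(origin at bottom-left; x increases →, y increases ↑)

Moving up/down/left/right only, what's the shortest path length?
6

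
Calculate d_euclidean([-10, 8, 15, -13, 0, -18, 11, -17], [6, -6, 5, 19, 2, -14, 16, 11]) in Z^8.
49.0408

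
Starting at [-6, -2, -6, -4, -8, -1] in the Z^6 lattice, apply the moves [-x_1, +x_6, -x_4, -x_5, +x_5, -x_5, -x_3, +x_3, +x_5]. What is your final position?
(-7, -2, -6, -5, -8, 0)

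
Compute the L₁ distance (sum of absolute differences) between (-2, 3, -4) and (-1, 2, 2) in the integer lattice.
8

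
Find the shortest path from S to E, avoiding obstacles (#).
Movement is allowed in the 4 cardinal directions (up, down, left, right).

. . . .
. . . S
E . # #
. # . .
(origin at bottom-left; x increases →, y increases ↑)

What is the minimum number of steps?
4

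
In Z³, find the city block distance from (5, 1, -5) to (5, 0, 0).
6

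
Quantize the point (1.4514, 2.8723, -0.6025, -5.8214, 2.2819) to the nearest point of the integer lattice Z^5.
(1, 3, -1, -6, 2)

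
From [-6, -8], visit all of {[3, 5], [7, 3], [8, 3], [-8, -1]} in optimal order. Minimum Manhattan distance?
33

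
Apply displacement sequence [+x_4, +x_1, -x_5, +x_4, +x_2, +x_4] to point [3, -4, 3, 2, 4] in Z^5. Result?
(4, -3, 3, 5, 3)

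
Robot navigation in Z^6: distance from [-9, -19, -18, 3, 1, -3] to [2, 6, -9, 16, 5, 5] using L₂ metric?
32.8024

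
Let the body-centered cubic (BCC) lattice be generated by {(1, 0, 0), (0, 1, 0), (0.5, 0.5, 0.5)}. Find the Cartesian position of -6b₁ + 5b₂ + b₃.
(-5.5, 5.5, 0.5)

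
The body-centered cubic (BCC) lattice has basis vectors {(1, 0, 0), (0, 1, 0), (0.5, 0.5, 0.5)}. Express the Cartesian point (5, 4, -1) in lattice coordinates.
6b₁ + 5b₂ - 2b₃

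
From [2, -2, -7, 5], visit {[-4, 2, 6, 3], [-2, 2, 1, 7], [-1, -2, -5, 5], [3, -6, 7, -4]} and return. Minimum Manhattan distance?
80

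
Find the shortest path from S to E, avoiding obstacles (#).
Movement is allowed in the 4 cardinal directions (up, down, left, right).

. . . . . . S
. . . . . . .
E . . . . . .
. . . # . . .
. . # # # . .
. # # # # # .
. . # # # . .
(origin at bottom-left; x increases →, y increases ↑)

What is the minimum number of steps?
8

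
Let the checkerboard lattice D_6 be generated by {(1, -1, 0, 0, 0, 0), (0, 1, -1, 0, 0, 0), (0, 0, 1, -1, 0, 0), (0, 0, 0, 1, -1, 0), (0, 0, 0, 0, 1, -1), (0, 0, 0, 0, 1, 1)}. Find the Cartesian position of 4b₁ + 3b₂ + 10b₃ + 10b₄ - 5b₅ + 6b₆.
(4, -1, 7, 0, -9, 11)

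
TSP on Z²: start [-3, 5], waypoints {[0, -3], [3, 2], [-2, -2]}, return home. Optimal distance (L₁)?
28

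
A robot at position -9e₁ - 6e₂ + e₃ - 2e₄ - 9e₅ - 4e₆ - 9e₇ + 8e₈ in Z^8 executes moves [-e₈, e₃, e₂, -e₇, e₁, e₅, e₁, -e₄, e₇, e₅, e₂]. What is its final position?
(-7, -4, 2, -3, -7, -4, -9, 7)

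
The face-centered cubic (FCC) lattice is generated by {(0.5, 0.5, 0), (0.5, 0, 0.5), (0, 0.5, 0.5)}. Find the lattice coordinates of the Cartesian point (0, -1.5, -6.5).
5b₁ - 5b₂ - 8b₃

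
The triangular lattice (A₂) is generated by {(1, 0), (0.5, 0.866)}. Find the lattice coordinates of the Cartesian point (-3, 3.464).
-5b₁ + 4b₂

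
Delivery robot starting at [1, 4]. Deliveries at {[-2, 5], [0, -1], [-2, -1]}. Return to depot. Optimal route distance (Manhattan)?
18
(one optimal route: (1, 4) → (-2, 5) → (-2, -1) → (0, -1) → (1, 4))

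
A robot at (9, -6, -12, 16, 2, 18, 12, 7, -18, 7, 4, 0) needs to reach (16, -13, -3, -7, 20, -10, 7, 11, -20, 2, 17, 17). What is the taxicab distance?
138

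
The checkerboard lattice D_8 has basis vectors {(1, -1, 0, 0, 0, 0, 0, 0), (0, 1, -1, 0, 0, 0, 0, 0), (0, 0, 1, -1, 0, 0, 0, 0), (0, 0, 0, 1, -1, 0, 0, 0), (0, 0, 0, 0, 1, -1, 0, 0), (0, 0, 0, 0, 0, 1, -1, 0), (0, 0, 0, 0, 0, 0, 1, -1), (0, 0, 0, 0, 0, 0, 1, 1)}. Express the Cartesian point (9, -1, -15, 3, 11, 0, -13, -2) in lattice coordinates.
9b₁ + 8b₂ - 7b₃ - 4b₄ + 7b₅ + 7b₆ - 2b₇ - 4b₈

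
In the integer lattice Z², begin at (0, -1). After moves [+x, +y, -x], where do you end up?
(0, 0)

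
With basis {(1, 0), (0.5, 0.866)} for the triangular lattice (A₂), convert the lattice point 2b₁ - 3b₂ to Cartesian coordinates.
(0.5, -2.598)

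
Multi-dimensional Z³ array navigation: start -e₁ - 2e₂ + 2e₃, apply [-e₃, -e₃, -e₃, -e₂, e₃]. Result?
(-1, -3, 0)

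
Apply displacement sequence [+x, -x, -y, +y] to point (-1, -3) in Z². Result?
(-1, -3)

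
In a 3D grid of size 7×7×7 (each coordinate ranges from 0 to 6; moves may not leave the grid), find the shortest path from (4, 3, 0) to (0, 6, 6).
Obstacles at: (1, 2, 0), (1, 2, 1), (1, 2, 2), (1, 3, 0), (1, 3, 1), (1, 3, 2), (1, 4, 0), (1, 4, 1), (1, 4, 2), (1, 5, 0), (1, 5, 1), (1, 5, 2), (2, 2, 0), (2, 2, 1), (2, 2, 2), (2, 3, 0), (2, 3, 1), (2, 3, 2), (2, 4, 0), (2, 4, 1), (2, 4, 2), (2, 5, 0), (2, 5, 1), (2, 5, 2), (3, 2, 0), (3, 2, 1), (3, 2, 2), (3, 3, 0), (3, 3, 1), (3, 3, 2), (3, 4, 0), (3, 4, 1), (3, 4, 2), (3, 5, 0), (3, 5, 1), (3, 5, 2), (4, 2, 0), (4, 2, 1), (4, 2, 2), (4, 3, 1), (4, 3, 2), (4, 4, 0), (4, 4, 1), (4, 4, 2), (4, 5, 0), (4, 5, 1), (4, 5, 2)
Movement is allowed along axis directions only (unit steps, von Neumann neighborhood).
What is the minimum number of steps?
15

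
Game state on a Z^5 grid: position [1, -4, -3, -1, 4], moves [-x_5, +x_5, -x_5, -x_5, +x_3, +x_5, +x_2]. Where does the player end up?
(1, -3, -2, -1, 3)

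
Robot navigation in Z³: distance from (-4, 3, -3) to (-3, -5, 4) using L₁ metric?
16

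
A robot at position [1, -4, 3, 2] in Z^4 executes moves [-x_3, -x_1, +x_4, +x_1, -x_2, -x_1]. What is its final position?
(0, -5, 2, 3)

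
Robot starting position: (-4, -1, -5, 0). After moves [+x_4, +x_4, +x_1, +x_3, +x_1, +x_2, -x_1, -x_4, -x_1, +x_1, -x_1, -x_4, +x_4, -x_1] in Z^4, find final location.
(-5, 0, -4, 1)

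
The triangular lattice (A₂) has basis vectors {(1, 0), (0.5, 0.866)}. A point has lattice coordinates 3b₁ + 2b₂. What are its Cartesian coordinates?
(4, 1.732)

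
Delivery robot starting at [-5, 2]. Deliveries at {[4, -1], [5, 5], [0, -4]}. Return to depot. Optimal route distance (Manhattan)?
38
(one optimal route: (-5, 2) → (5, 5) → (4, -1) → (0, -4) → (-5, 2))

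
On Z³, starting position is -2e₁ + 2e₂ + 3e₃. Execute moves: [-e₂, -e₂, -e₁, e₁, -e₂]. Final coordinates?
(-2, -1, 3)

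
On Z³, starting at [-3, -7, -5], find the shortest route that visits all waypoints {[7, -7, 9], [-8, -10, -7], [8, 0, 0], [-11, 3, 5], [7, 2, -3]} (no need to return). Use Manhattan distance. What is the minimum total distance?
88
(one optimal route: (-3, -7, -5) → (-8, -10, -7) → (-11, 3, 5) → (7, 2, -3) → (8, 0, 0) → (7, -7, 9))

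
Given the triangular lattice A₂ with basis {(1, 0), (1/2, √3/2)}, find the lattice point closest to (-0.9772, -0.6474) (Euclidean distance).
(-0.5, -0.866)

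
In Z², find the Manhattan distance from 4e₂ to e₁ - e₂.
6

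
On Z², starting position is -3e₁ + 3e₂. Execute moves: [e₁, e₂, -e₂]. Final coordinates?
(-2, 3)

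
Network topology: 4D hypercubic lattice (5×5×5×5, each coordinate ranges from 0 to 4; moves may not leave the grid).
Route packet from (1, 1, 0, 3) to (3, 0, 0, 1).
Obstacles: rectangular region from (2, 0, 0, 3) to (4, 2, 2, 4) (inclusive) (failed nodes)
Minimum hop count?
5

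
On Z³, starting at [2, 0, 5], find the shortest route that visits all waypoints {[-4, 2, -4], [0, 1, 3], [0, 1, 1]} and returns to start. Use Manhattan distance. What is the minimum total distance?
34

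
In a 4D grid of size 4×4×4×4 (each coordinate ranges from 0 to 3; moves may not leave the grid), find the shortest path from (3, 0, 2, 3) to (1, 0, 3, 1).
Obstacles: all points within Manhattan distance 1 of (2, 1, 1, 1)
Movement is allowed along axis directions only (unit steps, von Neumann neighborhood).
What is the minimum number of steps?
5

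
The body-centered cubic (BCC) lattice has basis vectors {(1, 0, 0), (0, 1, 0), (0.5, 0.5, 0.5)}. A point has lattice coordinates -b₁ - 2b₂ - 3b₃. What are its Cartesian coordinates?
(-2.5, -3.5, -1.5)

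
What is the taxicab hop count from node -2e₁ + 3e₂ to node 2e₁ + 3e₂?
4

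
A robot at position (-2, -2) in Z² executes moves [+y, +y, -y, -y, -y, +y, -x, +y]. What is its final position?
(-3, -1)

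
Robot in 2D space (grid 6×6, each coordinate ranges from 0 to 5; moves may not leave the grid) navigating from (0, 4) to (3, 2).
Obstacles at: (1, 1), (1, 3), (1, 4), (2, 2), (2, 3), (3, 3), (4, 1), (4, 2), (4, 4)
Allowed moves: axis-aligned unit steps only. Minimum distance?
9
(one shortest path: (0, 4) → (0, 3) → (0, 2) → (0, 1) → (0, 0) → (1, 0) → (2, 0) → (3, 0) → (3, 1) → (3, 2))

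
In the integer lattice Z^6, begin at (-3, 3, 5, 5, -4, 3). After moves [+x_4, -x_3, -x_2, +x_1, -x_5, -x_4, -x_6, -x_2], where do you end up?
(-2, 1, 4, 5, -5, 2)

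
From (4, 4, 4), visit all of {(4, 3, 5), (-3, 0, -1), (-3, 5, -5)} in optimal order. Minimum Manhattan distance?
27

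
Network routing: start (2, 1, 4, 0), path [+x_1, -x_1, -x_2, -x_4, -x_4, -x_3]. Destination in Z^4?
(2, 0, 3, -2)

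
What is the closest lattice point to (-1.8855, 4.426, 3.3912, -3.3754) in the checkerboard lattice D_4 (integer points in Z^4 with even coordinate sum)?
(-2, 4, 3, -3)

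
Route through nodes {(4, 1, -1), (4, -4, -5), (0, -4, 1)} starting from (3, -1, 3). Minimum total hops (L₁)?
26
(one optimal route: (3, -1, 3) → (4, 1, -1) → (4, -4, -5) → (0, -4, 1))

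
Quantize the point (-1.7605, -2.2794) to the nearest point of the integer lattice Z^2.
(-2, -2)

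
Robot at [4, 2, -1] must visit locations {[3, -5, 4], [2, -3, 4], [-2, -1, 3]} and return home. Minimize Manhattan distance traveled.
36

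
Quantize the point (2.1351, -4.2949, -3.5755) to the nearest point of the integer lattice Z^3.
(2, -4, -4)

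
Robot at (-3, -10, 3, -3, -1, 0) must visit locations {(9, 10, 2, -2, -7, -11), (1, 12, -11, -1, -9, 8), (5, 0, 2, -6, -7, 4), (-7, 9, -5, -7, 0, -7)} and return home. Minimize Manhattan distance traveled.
200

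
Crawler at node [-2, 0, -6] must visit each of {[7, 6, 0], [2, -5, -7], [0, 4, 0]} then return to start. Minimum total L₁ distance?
54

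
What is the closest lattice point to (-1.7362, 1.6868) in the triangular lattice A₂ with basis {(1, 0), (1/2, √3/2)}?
(-2, 1.732)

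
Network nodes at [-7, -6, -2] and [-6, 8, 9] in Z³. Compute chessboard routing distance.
14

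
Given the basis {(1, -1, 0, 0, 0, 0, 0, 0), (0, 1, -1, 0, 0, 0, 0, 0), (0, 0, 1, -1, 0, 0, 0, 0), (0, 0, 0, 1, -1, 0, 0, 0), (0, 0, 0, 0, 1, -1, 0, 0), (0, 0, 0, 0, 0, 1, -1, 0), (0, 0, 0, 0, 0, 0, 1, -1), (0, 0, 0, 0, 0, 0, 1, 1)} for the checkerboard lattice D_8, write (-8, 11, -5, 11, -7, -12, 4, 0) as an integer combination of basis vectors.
-8b₁ + 3b₂ - 2b₃ + 9b₄ + 2b₅ - 10b₆ - 3b₇ - 3b₈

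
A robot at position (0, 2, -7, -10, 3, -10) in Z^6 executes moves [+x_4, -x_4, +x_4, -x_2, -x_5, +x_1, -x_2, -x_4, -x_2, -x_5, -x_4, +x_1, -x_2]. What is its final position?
(2, -2, -7, -11, 1, -10)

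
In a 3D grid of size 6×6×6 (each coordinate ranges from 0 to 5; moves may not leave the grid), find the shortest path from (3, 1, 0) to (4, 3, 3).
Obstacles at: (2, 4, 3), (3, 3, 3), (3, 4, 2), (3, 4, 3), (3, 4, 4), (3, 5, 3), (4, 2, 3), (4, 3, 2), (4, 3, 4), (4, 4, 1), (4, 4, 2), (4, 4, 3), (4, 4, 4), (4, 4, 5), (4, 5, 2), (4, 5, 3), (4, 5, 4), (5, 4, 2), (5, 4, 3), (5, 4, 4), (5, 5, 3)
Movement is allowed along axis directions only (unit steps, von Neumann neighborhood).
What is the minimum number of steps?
8
(one shortest path: (3, 1, 0) → (4, 1, 0) → (5, 1, 0) → (5, 2, 0) → (5, 3, 0) → (5, 3, 1) → (5, 3, 2) → (5, 3, 3) → (4, 3, 3))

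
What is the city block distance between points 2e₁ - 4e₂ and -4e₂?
2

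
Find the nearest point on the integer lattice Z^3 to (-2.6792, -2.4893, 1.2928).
(-3, -2, 1)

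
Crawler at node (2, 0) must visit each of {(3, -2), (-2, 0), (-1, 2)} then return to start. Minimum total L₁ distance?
18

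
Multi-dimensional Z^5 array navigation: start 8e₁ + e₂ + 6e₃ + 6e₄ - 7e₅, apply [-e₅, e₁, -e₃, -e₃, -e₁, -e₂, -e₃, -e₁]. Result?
(7, 0, 3, 6, -8)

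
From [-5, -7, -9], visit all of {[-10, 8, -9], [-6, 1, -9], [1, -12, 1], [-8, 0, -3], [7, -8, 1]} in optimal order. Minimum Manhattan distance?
71
(one optimal route: (-5, -7, -9) → (-6, 1, -9) → (-10, 8, -9) → (-8, 0, -3) → (1, -12, 1) → (7, -8, 1))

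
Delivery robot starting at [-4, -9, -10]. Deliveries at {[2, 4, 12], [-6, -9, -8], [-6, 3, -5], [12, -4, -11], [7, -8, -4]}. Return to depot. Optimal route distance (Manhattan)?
116
(one optimal route: (-4, -9, -10) → (-6, -9, -8) → (-6, 3, -5) → (2, 4, 12) → (7, -8, -4) → (12, -4, -11) → (-4, -9, -10))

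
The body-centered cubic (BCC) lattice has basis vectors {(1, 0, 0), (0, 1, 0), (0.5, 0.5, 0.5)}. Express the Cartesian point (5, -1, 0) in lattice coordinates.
5b₁ - b₂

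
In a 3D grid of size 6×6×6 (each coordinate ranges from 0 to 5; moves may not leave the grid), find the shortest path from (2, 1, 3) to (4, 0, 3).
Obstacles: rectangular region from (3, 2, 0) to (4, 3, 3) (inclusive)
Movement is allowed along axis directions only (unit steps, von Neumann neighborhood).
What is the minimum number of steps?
3
(one shortest path: (2, 1, 3) → (3, 1, 3) → (4, 1, 3) → (4, 0, 3))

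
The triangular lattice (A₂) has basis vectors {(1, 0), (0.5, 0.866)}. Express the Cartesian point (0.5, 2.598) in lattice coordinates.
-b₁ + 3b₂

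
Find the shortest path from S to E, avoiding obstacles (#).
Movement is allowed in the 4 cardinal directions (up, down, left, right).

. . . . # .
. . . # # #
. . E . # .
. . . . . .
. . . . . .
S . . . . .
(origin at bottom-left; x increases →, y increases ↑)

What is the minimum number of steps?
5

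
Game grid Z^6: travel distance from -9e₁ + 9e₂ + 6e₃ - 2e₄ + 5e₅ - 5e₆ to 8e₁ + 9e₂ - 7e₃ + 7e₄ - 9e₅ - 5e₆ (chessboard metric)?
17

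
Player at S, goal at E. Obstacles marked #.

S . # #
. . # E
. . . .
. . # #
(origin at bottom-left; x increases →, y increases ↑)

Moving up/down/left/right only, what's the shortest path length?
6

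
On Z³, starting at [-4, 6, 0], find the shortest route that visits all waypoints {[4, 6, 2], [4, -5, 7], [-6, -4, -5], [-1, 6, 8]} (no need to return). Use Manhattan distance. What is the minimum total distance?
61
(one optimal route: (-4, 6, 0) → (4, 6, 2) → (-1, 6, 8) → (4, -5, 7) → (-6, -4, -5))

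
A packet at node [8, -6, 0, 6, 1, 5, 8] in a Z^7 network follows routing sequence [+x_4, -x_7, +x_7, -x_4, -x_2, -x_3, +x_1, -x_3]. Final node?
(9, -7, -2, 6, 1, 5, 8)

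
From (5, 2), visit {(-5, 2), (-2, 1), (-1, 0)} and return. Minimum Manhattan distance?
24
(one optimal route: (5, 2) → (-5, 2) → (-2, 1) → (-1, 0) → (5, 2))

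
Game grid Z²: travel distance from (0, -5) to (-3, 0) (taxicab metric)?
8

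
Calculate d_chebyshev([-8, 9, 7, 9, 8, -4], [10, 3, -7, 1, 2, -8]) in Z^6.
18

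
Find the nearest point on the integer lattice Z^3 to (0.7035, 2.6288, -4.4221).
(1, 3, -4)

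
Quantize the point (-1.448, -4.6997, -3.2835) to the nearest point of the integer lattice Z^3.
(-1, -5, -3)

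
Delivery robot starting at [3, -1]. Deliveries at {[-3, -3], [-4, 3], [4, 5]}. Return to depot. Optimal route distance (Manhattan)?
32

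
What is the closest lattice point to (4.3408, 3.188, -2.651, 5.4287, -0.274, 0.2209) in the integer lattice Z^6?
(4, 3, -3, 5, 0, 0)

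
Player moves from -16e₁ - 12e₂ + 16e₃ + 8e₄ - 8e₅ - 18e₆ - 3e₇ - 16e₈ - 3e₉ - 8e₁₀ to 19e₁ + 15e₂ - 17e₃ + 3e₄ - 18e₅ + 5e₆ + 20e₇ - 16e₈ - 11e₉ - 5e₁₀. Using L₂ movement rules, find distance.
65.5668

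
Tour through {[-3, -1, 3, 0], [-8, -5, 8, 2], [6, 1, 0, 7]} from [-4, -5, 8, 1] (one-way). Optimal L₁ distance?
42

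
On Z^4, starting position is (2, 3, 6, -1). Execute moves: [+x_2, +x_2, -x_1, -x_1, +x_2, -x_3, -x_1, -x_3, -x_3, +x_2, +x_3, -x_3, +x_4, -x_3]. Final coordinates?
(-1, 7, 2, 0)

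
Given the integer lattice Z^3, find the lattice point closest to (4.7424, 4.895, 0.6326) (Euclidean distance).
(5, 5, 1)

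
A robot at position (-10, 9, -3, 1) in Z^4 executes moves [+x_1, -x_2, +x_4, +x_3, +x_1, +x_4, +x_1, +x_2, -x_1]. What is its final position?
(-8, 9, -2, 3)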